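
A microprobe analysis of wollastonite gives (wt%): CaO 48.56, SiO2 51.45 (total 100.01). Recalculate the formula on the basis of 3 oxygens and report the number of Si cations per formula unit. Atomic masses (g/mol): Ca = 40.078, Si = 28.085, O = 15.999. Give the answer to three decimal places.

0.996 Si apfu

48.56 wt% CaO ÷ 56.077 g/mol = 0.86595 mol, giving 0.86595 Ca and 0.86595 O.
51.45 wt% SiO2 ÷ 60.083 g/mol = 0.85632 mol, giving 0.85632 Si and 1.71264 O.
Oxygen sums to 2.57859; scaling by 3/2.57859 = 1.16343 puts the formula on 3 O.
Si: 0.85632 × 1.16343 = 0.996 atoms per formula unit.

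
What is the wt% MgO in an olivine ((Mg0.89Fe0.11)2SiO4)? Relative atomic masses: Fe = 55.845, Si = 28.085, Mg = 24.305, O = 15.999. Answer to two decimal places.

Formula mass = 147.630 g/mol.
1.78 Mg → 1.7800 mol MgO per formula unit; M(MgO) = 40.304, so MgO mass = 71.741 g.
71.741/147.630 × 100 = 48.60 wt%.

48.60 wt%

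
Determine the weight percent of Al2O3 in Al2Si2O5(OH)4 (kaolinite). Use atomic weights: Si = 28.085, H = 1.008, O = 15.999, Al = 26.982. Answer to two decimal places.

39.50 wt%

M(Al2Si2O5(OH)4) = 258.157 g/mol; M(Al2O3) = 101.961 g/mol.
Moles Al2O3 per formula unit = 2 Al ÷ 2 = 1.0000.
Al2O3 fraction = (1.0000 × 101.961) / 258.157 = 101.961/258.157 = 0.3950.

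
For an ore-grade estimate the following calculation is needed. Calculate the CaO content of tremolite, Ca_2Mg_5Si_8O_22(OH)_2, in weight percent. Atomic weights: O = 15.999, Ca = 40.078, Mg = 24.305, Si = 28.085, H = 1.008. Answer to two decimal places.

M(Ca_2Mg_5Si_8O_22(OH)_2) = 812.353 g/mol; M(CaO) = 56.077 g/mol.
Moles CaO per formula unit = 2 Ca ÷ 1 = 2.0000.
CaO fraction = (2.0000 × 56.077) / 812.353 = 112.154/812.353 = 0.1381.

13.81 wt%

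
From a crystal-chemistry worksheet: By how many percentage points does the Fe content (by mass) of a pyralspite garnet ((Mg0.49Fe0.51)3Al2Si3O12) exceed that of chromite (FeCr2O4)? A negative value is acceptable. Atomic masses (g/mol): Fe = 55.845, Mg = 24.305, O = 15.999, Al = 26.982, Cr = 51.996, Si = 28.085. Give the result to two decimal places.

-6.02 percentage points

Fe in (Mg0.49Fe0.51)3Al2Si3O12: molar mass 451.378 g/mol; 1.53×55.845 = 85.443 g → 18.93 wt%.
Fe in FeCr2O4: molar mass 223.833 g/mol; 1×55.845 = 55.845 g → 24.95 wt%.
Difference = 18.93 − 24.95 = -6.02 percentage points.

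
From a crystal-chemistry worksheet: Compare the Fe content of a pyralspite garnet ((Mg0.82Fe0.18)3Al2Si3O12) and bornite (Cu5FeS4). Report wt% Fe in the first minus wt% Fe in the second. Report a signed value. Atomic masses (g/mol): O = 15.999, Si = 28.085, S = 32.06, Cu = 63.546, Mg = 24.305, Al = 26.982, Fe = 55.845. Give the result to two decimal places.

M((Mg0.82Fe0.18)3Al2Si3O12) = 420.154 g/mol, so wt% Fe = 30.156/420.154 × 100 = 7.18%.
M(Cu5FeS4) = 501.815 g/mol, so wt% Fe = 55.845/501.815 × 100 = 11.13%.
7.18 − 11.13 = -3.95 pp.

-3.95 percentage points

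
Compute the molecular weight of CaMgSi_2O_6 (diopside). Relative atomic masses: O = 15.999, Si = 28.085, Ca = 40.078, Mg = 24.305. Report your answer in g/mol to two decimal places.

Ca: 1 × 40.078 = 40.0780
Mg: 1 × 24.305 = 24.3050
Si: 2 × 28.085 = 56.1700
O: 6 × 15.999 = 95.9940
Summing the contributions gives the formula mass.

216.55 g/mol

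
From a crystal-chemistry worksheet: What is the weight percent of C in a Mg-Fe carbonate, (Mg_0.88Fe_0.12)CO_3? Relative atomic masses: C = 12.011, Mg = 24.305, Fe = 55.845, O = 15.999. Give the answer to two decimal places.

Molar mass of (Mg_0.88Fe_0.12)CO_3: 0.88*24.305 + 0.12*55.845 + 1*12.011 + 3*15.999 = 88.098 g/mol.
Mass of C per formula unit: 1 × 12.011 = 12.011 g.
Weight fraction C = 12.011 / 88.098 = 0.1363.

13.63 mass %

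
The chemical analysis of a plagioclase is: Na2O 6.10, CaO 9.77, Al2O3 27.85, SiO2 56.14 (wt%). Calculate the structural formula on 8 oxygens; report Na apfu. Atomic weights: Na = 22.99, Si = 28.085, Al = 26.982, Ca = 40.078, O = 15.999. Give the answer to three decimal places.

Na2O (M=61.979): mol = 0.09842; Na = 0.19684, O = 0.09842.
CaO (M=56.077): mol = 0.17422; Ca = 0.17422, O = 0.17422.
Al2O3 (M=101.961): mol = 0.27314; Al = 0.54628, O = 0.81942.
SiO2 (M=60.083): mol = 0.93437; Si = 0.93437, O = 1.86874.
ΣO = 2.96080; factor = 8/ΣO = 2.70197.
Na apfu = 0.19684 × 2.70197 = 0.532.

0.532 Na apfu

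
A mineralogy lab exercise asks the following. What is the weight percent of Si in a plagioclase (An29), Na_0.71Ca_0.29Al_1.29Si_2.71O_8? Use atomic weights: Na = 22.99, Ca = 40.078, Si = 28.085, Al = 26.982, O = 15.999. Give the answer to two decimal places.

28.52 wt%

M(Na_0.71Ca_0.29Al_1.29Si_2.71O_8) = 266.855 g/mol.
Si contributes 2.71 × 28.085 = 76.110 g per mole.
76.110/266.855 = 0.2852 → 28.52%.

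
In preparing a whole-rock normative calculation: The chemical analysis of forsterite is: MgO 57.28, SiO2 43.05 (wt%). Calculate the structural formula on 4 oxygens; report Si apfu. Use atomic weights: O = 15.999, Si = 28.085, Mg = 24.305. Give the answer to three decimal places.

1.004 Si apfu

57.28 wt% MgO ÷ 40.304 g/mol = 1.42120 mol, giving 1.42120 Mg and 1.42120 O.
43.05 wt% SiO2 ÷ 60.083 g/mol = 0.71651 mol, giving 0.71651 Si and 1.43302 O.
Oxygen sums to 2.85422; scaling by 4/2.85422 = 1.40143 puts the formula on 4 O.
Si: 0.71651 × 1.40143 = 1.004 atoms per formula unit.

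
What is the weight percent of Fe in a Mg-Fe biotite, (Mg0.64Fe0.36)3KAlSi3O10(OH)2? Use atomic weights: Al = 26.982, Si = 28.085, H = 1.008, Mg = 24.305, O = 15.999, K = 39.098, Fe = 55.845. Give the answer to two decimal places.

13.36 wt%

M((Mg0.64Fe0.36)3KAlSi3O10(OH)2) = 451.317 g/mol.
Fe contributes 1.08 × 55.845 = 60.313 g per mole.
60.313/451.317 = 0.1336 → 13.36%.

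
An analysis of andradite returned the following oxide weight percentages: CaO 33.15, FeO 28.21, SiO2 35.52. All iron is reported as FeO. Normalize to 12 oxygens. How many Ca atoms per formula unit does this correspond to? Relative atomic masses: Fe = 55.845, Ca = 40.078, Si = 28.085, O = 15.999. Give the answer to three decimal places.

3.275 Ca apfu

33.15 wt% CaO ÷ 56.077 g/mol = 0.59115 mol, giving 0.59115 Ca and 0.59115 O.
28.21 wt% FeO ÷ 71.844 g/mol = 0.39266 mol, giving 0.39266 Fe and 0.39266 O.
35.52 wt% SiO2 ÷ 60.083 g/mol = 0.59118 mol, giving 0.59118 Si and 1.18236 O.
Oxygen sums to 2.16617; scaling by 12/2.16617 = 5.53973 puts the formula on 12 O.
Ca: 0.59115 × 5.53973 = 3.275 atoms per formula unit.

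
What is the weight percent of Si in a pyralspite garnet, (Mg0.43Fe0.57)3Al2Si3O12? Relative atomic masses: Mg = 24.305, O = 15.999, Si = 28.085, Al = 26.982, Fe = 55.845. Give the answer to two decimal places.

18.43 mass %

Molar mass of (Mg0.43Fe0.57)3Al2Si3O12: 1.29*24.305 + 1.71*55.845 + 2*26.982 + 3*28.085 + 12*15.999 = 457.055 g/mol.
Mass of Si per formula unit: 3 × 28.085 = 84.255 g.
Weight fraction Si = 84.255 / 457.055 = 0.1843.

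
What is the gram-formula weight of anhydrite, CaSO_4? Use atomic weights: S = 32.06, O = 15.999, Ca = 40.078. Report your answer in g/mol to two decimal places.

Ca: 1 × 40.078 = 40.0780
S: 1 × 32.06 = 32.0600
O: 4 × 15.999 = 63.9960
Summing the contributions gives the formula mass.

136.13 g/mol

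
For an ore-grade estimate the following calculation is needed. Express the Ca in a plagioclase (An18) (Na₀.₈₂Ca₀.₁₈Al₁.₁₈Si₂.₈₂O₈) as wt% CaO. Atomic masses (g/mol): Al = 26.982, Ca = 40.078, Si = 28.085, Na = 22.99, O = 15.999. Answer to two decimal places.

M(Na₀.₈₂Ca₀.₁₈Al₁.₁₈Si₂.₈₂O₈) = 265.096 g/mol; M(CaO) = 56.077 g/mol.
Moles CaO per formula unit = 0.18 Ca ÷ 1 = 0.1800.
CaO fraction = (0.1800 × 56.077) / 265.096 = 10.094/265.096 = 0.0381.

3.81 wt%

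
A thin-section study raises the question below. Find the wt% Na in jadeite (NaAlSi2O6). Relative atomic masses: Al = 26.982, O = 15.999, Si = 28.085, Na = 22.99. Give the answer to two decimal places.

M(NaAlSi2O6) = 202.136 g/mol.
Na contributes 1 × 22.99 = 22.990 g per mole.
22.990/202.136 = 0.1137 → 11.37%.

11.37 weight percent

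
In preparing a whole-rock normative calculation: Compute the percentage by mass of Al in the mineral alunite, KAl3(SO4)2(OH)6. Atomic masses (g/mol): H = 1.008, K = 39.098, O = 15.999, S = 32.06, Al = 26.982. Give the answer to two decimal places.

19.54 mass %

Formula mass = 1*39.098 + 3*26.982 + 2*32.06 + 14*15.999 + 6*1.008 = 414.198 g/mol, of which 80.946 g is Al.
So Al makes up 80.946/414.198 = 0.1954 of the mass, i.e. 19.54%.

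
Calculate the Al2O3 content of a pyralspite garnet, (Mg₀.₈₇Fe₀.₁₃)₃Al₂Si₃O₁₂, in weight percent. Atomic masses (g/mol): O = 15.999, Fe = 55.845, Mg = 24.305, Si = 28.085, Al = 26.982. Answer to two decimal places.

Molar mass of (Mg₀.₈₇Fe₀.₁₃)₃Al₂Si₃O₁₂ = 2.61*24.305 + 0.39*55.845 + 2*26.982 + 3*28.085 + 12*15.999 = 415.423 g/mol.
Each formula unit contains 2 Al, equivalent to 2/2 = 1.0000 mol Al2O3.
M(Al2O3) = 2×26.982 + 3×15.999 = 101.961 g/mol.
Mass of Al2O3 per formula unit = 1.0000 × 101.961 = 101.961 g.
Al2O3 wt% = 101.961 / 415.423 × 100 = 24.54%.

24.54 wt%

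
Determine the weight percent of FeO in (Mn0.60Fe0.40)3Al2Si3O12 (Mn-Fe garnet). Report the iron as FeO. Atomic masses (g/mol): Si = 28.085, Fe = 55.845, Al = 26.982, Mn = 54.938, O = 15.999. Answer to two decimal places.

17.38 wt%

Molar mass of (Mn0.60Fe0.40)3Al2Si3O12 = 1.80*54.938 + 1.20*55.845 + 2*26.982 + 3*28.085 + 12*15.999 = 496.109 g/mol.
Each formula unit contains 1.20 Fe, equivalent to 1.20/1 = 1.2000 mol FeO.
M(FeO) = 1×55.845 + 1×15.999 = 71.844 g/mol.
Mass of FeO per formula unit = 1.2000 × 71.844 = 86.213 g.
FeO wt% = 86.213 / 496.109 × 100 = 17.38%.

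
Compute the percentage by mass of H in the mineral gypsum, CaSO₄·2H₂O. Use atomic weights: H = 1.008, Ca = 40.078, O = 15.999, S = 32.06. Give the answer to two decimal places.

Formula mass = 1×40.078 + 1×32.06 + 6×15.999 + 4×1.008 = 172.164 g/mol, of which 4.032 g is H.
So H makes up 4.032/172.164 = 0.0234 of the mass, i.e. 2.34%.

2.34 wt%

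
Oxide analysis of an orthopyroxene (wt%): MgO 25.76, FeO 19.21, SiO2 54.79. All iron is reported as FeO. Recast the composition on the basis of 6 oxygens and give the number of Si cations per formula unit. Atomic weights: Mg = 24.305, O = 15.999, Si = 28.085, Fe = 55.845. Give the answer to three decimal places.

2.004 Si apfu

MgO: 25.76/40.304 = 0.63914 mol → 0.63914 mol Mg, 0.63914 mol O.
FeO: 19.21/71.844 = 0.26738 mol → 0.26738 mol Fe, 0.26738 mol O.
SiO2: 54.79/60.083 = 0.91191 mol → 0.91191 mol Si, 1.82382 mol O.
Total oxygen = 2.73034 mol. Normalization factor = 6/2.73034 = 2.19753.
Si per 6 O = 0.91191 × 2.19753 = 2.004.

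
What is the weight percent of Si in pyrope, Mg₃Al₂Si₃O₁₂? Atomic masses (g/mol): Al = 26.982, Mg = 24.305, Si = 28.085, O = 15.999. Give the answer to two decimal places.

20.90 weight percent

M(Mg₃Al₂Si₃O₁₂) = 403.122 g/mol.
Si contributes 3 × 28.085 = 84.255 g per mole.
84.255/403.122 = 0.2090 → 20.90%.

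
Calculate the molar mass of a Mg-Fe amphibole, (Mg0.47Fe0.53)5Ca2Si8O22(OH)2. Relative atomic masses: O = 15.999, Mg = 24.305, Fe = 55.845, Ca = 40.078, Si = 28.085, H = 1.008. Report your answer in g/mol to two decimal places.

895.93 g/mol

The formula mass is the sum 2.35×24.305 + 2.65×55.845 + 2×40.078 + 8×28.085 + 24×15.999 + 2×1.008.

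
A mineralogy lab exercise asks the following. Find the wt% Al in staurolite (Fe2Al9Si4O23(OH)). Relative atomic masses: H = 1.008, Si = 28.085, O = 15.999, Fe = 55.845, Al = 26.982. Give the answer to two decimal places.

28.51 wt%

Formula mass = 2×55.845 + 9×26.982 + 4×28.085 + 24×15.999 + 1×1.008 = 851.852 g/mol, of which 242.838 g is Al.
So Al makes up 242.838/851.852 = 0.2851 of the mass, i.e. 28.51%.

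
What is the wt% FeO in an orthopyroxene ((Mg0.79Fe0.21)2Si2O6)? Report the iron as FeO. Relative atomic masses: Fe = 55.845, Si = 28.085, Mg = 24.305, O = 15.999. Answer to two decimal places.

Molar mass of (Mg0.79Fe0.21)2Si2O6 = 1.58·24.305 + 0.42·55.845 + 2·28.085 + 6·15.999 = 214.021 g/mol.
Each formula unit contains 0.42 Fe, equivalent to 0.42/1 = 0.4200 mol FeO.
M(FeO) = 1×55.845 + 1×15.999 = 71.844 g/mol.
Mass of FeO per formula unit = 0.4200 × 71.844 = 30.174 g.
FeO wt% = 30.174 / 214.021 × 100 = 14.10%.

14.10 wt%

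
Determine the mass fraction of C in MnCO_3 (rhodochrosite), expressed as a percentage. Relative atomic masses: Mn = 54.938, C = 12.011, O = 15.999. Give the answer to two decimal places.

10.45 wt%

M(MnCO_3) = 114.946 g/mol.
C contributes 1 × 12.011 = 12.011 g per mole.
12.011/114.946 = 0.1045 → 10.45%.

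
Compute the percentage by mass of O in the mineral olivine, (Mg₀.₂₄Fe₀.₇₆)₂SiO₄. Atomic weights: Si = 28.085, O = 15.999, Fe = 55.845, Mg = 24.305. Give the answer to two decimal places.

Molar mass of (Mg₀.₂₄Fe₀.₇₆)₂SiO₄: 0.48·24.305 + 1.52·55.845 + 1·28.085 + 4·15.999 = 188.632 g/mol.
Mass of O per formula unit: 4 × 15.999 = 63.996 g.
Weight fraction O = 63.996 / 188.632 = 0.3393.

33.93 mass %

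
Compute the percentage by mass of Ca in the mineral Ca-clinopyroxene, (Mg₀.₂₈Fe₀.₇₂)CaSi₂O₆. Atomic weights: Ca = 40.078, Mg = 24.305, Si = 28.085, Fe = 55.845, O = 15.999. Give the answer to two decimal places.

16.75 mass %

M((Mg₀.₂₈Fe₀.₇₂)CaSi₂O₆) = 239.256 g/mol.
Ca contributes 1 × 40.078 = 40.078 g per mole.
40.078/239.256 = 0.1675 → 16.75%.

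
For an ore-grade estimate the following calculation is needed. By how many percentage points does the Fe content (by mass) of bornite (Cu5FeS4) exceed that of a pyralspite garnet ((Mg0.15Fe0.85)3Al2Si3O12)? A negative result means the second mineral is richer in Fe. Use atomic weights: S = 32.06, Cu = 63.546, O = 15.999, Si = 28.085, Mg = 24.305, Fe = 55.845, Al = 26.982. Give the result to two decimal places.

-18.32 percentage points

Fe in Cu5FeS4: molar mass 501.815 g/mol; 1×55.845 = 55.845 g → 11.13 wt%.
Fe in (Mg0.15Fe0.85)3Al2Si3O12: molar mass 483.549 g/mol; 2.55×55.845 = 142.405 g → 29.45 wt%.
Difference = 11.13 − 29.45 = -18.32 percentage points.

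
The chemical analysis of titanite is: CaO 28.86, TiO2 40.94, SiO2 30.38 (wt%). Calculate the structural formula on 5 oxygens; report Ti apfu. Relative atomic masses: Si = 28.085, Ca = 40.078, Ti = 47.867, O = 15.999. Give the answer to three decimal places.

28.86 wt% CaO ÷ 56.077 g/mol = 0.51465 mol, giving 0.51465 Ca and 0.51465 O.
40.94 wt% TiO2 ÷ 79.865 g/mol = 0.51262 mol, giving 0.51262 Ti and 1.02524 O.
30.38 wt% SiO2 ÷ 60.083 g/mol = 0.50563 mol, giving 0.50563 Si and 1.01126 O.
Oxygen sums to 2.55115; scaling by 5/2.55115 = 1.95990 puts the formula on 5 O.
Ti: 0.51262 × 1.95990 = 1.005 atoms per formula unit.

1.005 Ti apfu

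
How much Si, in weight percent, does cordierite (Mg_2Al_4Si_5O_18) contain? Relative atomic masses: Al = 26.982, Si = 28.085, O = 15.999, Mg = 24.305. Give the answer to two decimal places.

24.01 weight percent

Molar mass of Mg_2Al_4Si_5O_18: 2*24.305 + 4*26.982 + 5*28.085 + 18*15.999 = 584.945 g/mol.
Mass of Si per formula unit: 5 × 28.085 = 140.425 g.
Weight fraction Si = 140.425 / 584.945 = 0.2401.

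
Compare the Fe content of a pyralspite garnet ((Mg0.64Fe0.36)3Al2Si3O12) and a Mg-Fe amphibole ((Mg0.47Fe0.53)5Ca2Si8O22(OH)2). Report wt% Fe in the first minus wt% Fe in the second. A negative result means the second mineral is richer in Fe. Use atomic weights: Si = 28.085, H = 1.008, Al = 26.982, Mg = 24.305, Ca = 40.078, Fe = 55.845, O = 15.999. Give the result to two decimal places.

-2.72 percentage points

M((Mg0.64Fe0.36)3Al2Si3O12) = 437.185 g/mol, so wt% Fe = 60.313/437.185 × 100 = 13.80%.
M((Mg0.47Fe0.53)5Ca2Si8O22(OH)2) = 895.934 g/mol, so wt% Fe = 147.989/895.934 × 100 = 16.52%.
13.80 − 16.52 = -2.72 pp.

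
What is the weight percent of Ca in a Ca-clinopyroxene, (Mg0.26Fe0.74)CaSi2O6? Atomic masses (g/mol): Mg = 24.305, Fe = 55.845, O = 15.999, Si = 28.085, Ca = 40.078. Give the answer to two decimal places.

16.71 mass %

Molar mass of (Mg0.26Fe0.74)CaSi2O6: 0.26*24.305 + 0.74*55.845 + 1*40.078 + 2*28.085 + 6*15.999 = 239.887 g/mol.
Mass of Ca per formula unit: 1 × 40.078 = 40.078 g.
Weight fraction Ca = 40.078 / 239.887 = 0.1671.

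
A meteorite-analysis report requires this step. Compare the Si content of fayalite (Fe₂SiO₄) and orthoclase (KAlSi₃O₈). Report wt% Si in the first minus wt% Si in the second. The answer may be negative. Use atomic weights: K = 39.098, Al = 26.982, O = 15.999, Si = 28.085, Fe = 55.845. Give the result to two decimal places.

M(Fe₂SiO₄) = 203.771 g/mol, so wt% Si = 28.085/203.771 × 100 = 13.78%.
M(KAlSi₃O₈) = 278.327 g/mol, so wt% Si = 84.255/278.327 × 100 = 30.27%.
13.78 − 30.27 = -16.49 pp.

-16.49 percentage points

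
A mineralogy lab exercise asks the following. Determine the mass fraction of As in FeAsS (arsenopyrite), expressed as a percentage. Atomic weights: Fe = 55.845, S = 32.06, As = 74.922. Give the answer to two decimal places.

Formula mass = 1·55.845 + 1·74.922 + 1·32.06 = 162.827 g/mol, of which 74.922 g is As.
So As makes up 74.922/162.827 = 0.4601 of the mass, i.e. 46.01%.

46.01 mass %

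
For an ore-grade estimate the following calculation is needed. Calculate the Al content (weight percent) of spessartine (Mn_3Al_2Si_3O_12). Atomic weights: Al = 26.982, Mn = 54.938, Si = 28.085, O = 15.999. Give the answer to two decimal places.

M(Mn_3Al_2Si_3O_12) = 495.021 g/mol.
Al contributes 2 × 26.982 = 53.964 g per mole.
53.964/495.021 = 0.1090 → 10.90%.

10.90 weight percent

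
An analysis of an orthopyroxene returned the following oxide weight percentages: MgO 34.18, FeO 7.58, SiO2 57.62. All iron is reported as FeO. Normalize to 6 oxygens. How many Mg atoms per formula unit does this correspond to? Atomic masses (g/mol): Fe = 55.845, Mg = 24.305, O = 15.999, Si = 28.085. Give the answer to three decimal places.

MgO (M=40.304): mol = 0.84805; Mg = 0.84805, O = 0.84805.
FeO (M=71.844): mol = 0.10551; Fe = 0.10551, O = 0.10551.
SiO2 (M=60.083): mol = 0.95901; Si = 0.95901, O = 1.91802.
ΣO = 2.87158; factor = 6/ΣO = 2.08944.
Mg apfu = 0.84805 × 2.08944 = 1.772.

1.772 Mg apfu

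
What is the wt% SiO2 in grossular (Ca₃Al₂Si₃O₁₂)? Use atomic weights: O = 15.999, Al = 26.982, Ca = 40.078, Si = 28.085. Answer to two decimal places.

40.02 wt%

M(Ca₃Al₂Si₃O₁₂) = 450.441 g/mol; M(SiO2) = 60.083 g/mol.
Moles SiO2 per formula unit = 3 Si ÷ 1 = 3.0000.
SiO2 fraction = (3.0000 × 60.083) / 450.441 = 180.249/450.441 = 0.4002.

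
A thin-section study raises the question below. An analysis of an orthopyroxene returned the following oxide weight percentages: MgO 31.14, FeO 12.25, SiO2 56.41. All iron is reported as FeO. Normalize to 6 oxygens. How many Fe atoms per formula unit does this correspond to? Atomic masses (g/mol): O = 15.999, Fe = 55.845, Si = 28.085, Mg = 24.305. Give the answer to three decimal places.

0.363 Fe apfu

MgO (M=40.304): mol = 0.77263; Mg = 0.77263, O = 0.77263.
FeO (M=71.844): mol = 0.17051; Fe = 0.17051, O = 0.17051.
SiO2 (M=60.083): mol = 0.93887; Si = 0.93887, O = 1.87774.
ΣO = 2.82088; factor = 6/ΣO = 2.12700.
Fe apfu = 0.17051 × 2.12700 = 0.363.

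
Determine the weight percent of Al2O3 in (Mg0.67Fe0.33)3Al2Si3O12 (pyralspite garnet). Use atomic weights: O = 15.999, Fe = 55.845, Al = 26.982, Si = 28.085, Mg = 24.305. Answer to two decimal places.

M((Mg0.67Fe0.33)3Al2Si3O12) = 434.347 g/mol; M(Al2O3) = 101.961 g/mol.
Moles Al2O3 per formula unit = 2 Al ÷ 2 = 1.0000.
Al2O3 fraction = (1.0000 × 101.961) / 434.347 = 101.961/434.347 = 0.2347.

23.47 wt%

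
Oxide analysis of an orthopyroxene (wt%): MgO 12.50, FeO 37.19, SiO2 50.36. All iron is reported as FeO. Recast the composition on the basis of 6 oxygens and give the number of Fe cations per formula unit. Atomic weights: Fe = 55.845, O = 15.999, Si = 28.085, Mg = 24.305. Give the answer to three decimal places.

MgO: 12.50/40.304 = 0.31014 mol → 0.31014 mol Mg, 0.31014 mol O.
FeO: 37.19/71.844 = 0.51765 mol → 0.51765 mol Fe, 0.51765 mol O.
SiO2: 50.36/60.083 = 0.83817 mol → 0.83817 mol Si, 1.67634 mol O.
Total oxygen = 2.50413 mol. Normalization factor = 6/2.50413 = 2.39604.
Fe per 6 O = 0.51765 × 2.39604 = 1.240.

1.240 Fe apfu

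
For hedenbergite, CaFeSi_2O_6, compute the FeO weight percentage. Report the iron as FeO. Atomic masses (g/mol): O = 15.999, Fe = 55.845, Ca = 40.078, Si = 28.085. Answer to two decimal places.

28.96 wt%

Molar mass of CaFeSi_2O_6 = 1*40.078 + 1*55.845 + 2*28.085 + 6*15.999 = 248.087 g/mol.
Each formula unit contains 1 Fe, equivalent to 1/1 = 1.0000 mol FeO.
M(FeO) = 1×55.845 + 1×15.999 = 71.844 g/mol.
Mass of FeO per formula unit = 1.0000 × 71.844 = 71.844 g.
FeO wt% = 71.844 / 248.087 × 100 = 28.96%.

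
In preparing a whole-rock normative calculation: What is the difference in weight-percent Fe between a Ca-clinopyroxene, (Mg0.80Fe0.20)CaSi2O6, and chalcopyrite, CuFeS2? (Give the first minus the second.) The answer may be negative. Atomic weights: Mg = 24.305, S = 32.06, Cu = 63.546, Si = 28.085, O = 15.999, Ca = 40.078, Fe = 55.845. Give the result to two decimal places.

-25.42 percentage points

First mineral: 11.169 g Fe in 222.855 g formula = 5.01 wt% Fe.
Second mineral: 55.845 g Fe in 183.511 g formula = 30.43 wt% Fe.
5.01% − 30.43% gives a difference of -25.42 percentage points.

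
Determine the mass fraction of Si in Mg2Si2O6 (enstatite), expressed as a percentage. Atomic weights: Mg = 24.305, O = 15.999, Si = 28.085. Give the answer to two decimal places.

27.98 mass %

Formula mass = 2*24.305 + 2*28.085 + 6*15.999 = 200.774 g/mol, of which 56.170 g is Si.
So Si makes up 56.170/200.774 = 0.2798 of the mass, i.e. 27.98%.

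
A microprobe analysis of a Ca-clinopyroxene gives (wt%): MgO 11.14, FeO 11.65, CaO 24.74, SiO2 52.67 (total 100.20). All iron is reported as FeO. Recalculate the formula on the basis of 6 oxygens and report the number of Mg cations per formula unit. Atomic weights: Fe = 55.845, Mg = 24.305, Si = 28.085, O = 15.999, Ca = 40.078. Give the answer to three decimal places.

MgO: 11.14/40.304 = 0.27640 mol → 0.27640 mol Mg, 0.27640 mol O.
FeO: 11.65/71.844 = 0.16216 mol → 0.16216 mol Fe, 0.16216 mol O.
CaO: 24.74/56.077 = 0.44118 mol → 0.44118 mol Ca, 0.44118 mol O.
SiO2: 52.67/60.083 = 0.87662 mol → 0.87662 mol Si, 1.75324 mol O.
Total oxygen = 2.63298 mol. Normalization factor = 6/2.63298 = 2.27879.
Mg per 6 O = 0.27640 × 2.27879 = 0.630.

0.630 Mg apfu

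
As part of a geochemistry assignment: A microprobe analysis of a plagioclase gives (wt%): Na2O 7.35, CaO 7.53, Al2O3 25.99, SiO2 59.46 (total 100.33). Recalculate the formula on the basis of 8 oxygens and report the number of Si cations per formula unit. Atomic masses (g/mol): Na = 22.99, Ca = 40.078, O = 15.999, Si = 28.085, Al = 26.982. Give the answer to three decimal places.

2.642 Si apfu

Na2O: 7.35/61.979 = 0.11859 mol → 0.23718 mol Na, 0.11859 mol O.
CaO: 7.53/56.077 = 0.13428 mol → 0.13428 mol Ca, 0.13428 mol O.
Al2O3: 25.99/101.961 = 0.25490 mol → 0.50980 mol Al, 0.76470 mol O.
SiO2: 59.46/60.083 = 0.98963 mol → 0.98963 mol Si, 1.97926 mol O.
Total oxygen = 2.99683 mol. Normalization factor = 8/2.99683 = 2.66949.
Si per 8 O = 0.98963 × 2.66949 = 2.642.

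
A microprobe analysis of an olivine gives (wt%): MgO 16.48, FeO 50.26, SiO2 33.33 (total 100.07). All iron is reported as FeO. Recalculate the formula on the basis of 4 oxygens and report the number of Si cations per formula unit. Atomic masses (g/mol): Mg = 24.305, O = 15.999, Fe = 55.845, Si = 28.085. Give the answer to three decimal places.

1.000 Si apfu

MgO (M=40.304): mol = 0.40889; Mg = 0.40889, O = 0.40889.
FeO (M=71.844): mol = 0.69957; Fe = 0.69957, O = 0.69957.
SiO2 (M=60.083): mol = 0.55473; Si = 0.55473, O = 1.10946.
ΣO = 2.21792; factor = 4/ΣO = 1.80349.
Si apfu = 0.55473 × 1.80349 = 1.000.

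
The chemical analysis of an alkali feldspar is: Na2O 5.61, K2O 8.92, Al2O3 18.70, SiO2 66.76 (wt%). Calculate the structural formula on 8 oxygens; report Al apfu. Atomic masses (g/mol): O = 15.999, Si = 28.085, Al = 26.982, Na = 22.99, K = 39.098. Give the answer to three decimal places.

0.992 Al apfu

Na2O: 5.61/61.979 = 0.09051 mol → 0.18102 mol Na, 0.09051 mol O.
K2O: 8.92/94.195 = 0.09470 mol → 0.18940 mol K, 0.09470 mol O.
Al2O3: 18.70/101.961 = 0.18340 mol → 0.36680 mol Al, 0.55020 mol O.
SiO2: 66.76/60.083 = 1.11113 mol → 1.11113 mol Si, 2.22226 mol O.
Total oxygen = 2.95767 mol. Normalization factor = 8/2.95767 = 2.70483.
Al per 8 O = 0.36680 × 2.70483 = 0.992.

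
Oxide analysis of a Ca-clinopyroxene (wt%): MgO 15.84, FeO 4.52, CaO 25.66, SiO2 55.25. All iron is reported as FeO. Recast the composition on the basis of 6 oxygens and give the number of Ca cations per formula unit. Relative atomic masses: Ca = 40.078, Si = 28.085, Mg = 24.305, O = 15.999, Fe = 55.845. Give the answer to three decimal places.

15.84 wt% MgO ÷ 40.304 g/mol = 0.39301 mol, giving 0.39301 Mg and 0.39301 O.
4.52 wt% FeO ÷ 71.844 g/mol = 0.06291 mol, giving 0.06291 Fe and 0.06291 O.
25.66 wt% CaO ÷ 56.077 g/mol = 0.45759 mol, giving 0.45759 Ca and 0.45759 O.
55.25 wt% SiO2 ÷ 60.083 g/mol = 0.91956 mol, giving 0.91956 Si and 1.83912 O.
Oxygen sums to 2.75263; scaling by 6/2.75263 = 2.17973 puts the formula on 6 O.
Ca: 0.45759 × 2.17973 = 0.997 atoms per formula unit.

0.997 Ca apfu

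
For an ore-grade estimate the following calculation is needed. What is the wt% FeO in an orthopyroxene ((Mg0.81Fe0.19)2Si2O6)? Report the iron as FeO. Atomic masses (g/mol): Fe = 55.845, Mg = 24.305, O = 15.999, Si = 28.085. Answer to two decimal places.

12.83 wt%

M((Mg0.81Fe0.19)2Si2O6) = 212.759 g/mol; M(FeO) = 71.844 g/mol.
Moles FeO per formula unit = 0.38 Fe ÷ 1 = 0.3800.
FeO fraction = (0.3800 × 71.844) / 212.759 = 27.301/212.759 = 0.1283.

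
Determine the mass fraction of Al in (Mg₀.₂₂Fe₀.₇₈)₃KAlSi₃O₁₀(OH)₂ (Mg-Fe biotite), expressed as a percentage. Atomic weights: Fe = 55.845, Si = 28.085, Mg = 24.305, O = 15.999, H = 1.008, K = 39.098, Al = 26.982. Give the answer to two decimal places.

5.49 mass %

Formula mass = 0.66×24.305 + 2.34×55.845 + 1×39.098 + 1×26.982 + 3×28.085 + 12×15.999 + 2×1.008 = 491.058 g/mol, of which 26.982 g is Al.
So Al makes up 26.982/491.058 = 0.0549 of the mass, i.e. 5.49%.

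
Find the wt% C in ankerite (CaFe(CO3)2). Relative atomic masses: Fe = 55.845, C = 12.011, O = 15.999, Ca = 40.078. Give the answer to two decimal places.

Molar mass of CaFe(CO3)2: 1*40.078 + 1*55.845 + 2*12.011 + 6*15.999 = 215.939 g/mol.
Mass of C per formula unit: 2 × 12.011 = 24.022 g.
Weight fraction C = 24.022 / 215.939 = 0.1112.

11.12 weight percent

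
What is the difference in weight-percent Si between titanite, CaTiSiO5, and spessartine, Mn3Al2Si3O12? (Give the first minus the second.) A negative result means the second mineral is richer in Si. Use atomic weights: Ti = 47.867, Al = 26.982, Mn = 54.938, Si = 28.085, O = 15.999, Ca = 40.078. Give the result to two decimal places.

-2.69 percentage points

M(CaTiSiO5) = 196.025 g/mol, so wt% Si = 28.085/196.025 × 100 = 14.33%.
M(Mn3Al2Si3O12) = 495.021 g/mol, so wt% Si = 84.255/495.021 × 100 = 17.02%.
14.33 − 17.02 = -2.69 pp.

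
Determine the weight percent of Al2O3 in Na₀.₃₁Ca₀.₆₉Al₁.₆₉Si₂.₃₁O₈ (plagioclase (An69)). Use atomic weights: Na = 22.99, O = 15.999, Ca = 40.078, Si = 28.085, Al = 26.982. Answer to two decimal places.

31.53 wt%

M(Na₀.₃₁Ca₀.₆₉Al₁.₆₉Si₂.₃₁O₈) = 273.249 g/mol; M(Al2O3) = 101.961 g/mol.
Moles Al2O3 per formula unit = 1.69 Al ÷ 2 = 0.8450.
Al2O3 fraction = (0.8450 × 101.961) / 273.249 = 86.157/273.249 = 0.3153.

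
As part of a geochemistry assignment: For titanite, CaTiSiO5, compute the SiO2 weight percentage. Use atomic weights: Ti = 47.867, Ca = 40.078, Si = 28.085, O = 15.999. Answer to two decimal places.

30.65 wt%

Formula mass = 196.025 g/mol.
1 Si → 1.0000 mol SiO2 per formula unit; M(SiO2) = 60.083, so SiO2 mass = 60.083 g.
60.083/196.025 × 100 = 30.65 wt%.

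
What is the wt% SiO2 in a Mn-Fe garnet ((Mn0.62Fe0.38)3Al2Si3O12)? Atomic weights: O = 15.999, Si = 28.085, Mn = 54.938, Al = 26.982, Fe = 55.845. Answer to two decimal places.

36.34 wt%

Molar mass of (Mn0.62Fe0.38)3Al2Si3O12 = 1.86*54.938 + 1.14*55.845 + 2*26.982 + 3*28.085 + 12*15.999 = 496.055 g/mol.
Each formula unit contains 3 Si, equivalent to 3/1 = 3.0000 mol SiO2.
M(SiO2) = 1×28.085 + 2×15.999 = 60.083 g/mol.
Mass of SiO2 per formula unit = 3.0000 × 60.083 = 180.249 g.
SiO2 wt% = 180.249 / 496.055 × 100 = 36.34%.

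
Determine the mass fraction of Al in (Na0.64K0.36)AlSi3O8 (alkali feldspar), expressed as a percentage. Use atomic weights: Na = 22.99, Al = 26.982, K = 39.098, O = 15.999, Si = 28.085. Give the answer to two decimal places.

10.07 weight percent

Formula mass = 0.64*22.99 + 0.36*39.098 + 1*26.982 + 3*28.085 + 8*15.999 = 268.018 g/mol, of which 26.982 g is Al.
So Al makes up 26.982/268.018 = 0.1007 of the mass, i.e. 10.07%.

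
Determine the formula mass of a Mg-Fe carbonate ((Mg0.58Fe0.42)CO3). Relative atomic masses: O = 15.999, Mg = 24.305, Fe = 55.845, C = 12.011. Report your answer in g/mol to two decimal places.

97.56 g/mol

Mg: 0.58 × 24.305 = 14.0969
Fe: 0.42 × 55.845 = 23.4549
C: 1 × 12.011 = 12.0110
O: 3 × 15.999 = 47.9970
Summing the contributions gives the formula mass.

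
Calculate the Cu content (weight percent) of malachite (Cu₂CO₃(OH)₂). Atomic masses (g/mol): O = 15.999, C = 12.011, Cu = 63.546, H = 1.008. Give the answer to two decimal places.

Molar mass of Cu₂CO₃(OH)₂: 2*63.546 + 1*12.011 + 5*15.999 + 2*1.008 = 221.114 g/mol.
Mass of Cu per formula unit: 2 × 63.546 = 127.092 g.
Weight fraction Cu = 127.092 / 221.114 = 0.5748.

57.48 weight percent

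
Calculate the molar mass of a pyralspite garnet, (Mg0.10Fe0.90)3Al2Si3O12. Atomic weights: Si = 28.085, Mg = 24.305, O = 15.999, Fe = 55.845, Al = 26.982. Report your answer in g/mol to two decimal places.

Mg: 0.30 × 24.305 = 7.2915
Fe: 2.70 × 55.845 = 150.7815
Al: 2 × 26.982 = 53.9640
Si: 3 × 28.085 = 84.2550
O: 12 × 15.999 = 191.9880
Summing the contributions gives the formula mass.

488.28 g/mol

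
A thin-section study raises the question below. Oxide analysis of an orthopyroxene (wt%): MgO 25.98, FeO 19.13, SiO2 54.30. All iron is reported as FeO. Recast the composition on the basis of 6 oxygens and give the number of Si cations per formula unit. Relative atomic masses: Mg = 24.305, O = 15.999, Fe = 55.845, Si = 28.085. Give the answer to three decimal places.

1.995 Si apfu

25.98 wt% MgO ÷ 40.304 g/mol = 0.64460 mol, giving 0.64460 Mg and 0.64460 O.
19.13 wt% FeO ÷ 71.844 g/mol = 0.26627 mol, giving 0.26627 Fe and 0.26627 O.
54.30 wt% SiO2 ÷ 60.083 g/mol = 0.90375 mol, giving 0.90375 Si and 1.80750 O.
Oxygen sums to 2.71837; scaling by 6/2.71837 = 2.20721 puts the formula on 6 O.
Si: 0.90375 × 2.20721 = 1.995 atoms per formula unit.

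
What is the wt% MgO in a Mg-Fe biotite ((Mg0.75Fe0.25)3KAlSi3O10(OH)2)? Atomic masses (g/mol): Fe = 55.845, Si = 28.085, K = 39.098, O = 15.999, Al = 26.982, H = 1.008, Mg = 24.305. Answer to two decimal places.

Formula mass = 440.909 g/mol.
2.25 Mg → 2.2500 mol MgO per formula unit; M(MgO) = 40.304, so MgO mass = 90.684 g.
90.684/440.909 × 100 = 20.57 wt%.

20.57 wt%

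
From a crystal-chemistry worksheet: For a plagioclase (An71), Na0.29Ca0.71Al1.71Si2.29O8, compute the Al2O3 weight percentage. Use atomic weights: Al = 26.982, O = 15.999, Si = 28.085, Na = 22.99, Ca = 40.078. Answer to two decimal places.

31.87 wt%

M(Na0.29Ca0.71Al1.71Si2.29O8) = 273.568 g/mol; M(Al2O3) = 101.961 g/mol.
Moles Al2O3 per formula unit = 1.71 Al ÷ 2 = 0.8550.
Al2O3 fraction = (0.8550 × 101.961) / 273.568 = 87.177/273.568 = 0.3187.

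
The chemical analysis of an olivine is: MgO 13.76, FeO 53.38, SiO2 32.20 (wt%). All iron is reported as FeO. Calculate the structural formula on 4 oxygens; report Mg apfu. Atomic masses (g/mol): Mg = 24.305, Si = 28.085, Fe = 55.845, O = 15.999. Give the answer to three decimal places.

MgO (M=40.304): mol = 0.34141; Mg = 0.34141, O = 0.34141.
FeO (M=71.844): mol = 0.74300; Fe = 0.74300, O = 0.74300.
SiO2 (M=60.083): mol = 0.53593; Si = 0.53593, O = 1.07186.
ΣO = 2.15627; factor = 4/ΣO = 1.85506.
Mg apfu = 0.34141 × 1.85506 = 0.633.

0.633 Mg apfu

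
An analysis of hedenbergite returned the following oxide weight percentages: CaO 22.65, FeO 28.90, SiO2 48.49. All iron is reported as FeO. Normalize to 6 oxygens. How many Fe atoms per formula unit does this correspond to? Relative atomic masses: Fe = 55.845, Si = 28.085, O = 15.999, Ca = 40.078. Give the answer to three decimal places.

0.997 Fe apfu

CaO: 22.65/56.077 = 0.40391 mol → 0.40391 mol Ca, 0.40391 mol O.
FeO: 28.90/71.844 = 0.40226 mol → 0.40226 mol Fe, 0.40226 mol O.
SiO2: 48.49/60.083 = 0.80705 mol → 0.80705 mol Si, 1.61410 mol O.
Total oxygen = 2.42027 mol. Normalization factor = 6/2.42027 = 2.47906.
Fe per 6 O = 0.40226 × 2.47906 = 0.997.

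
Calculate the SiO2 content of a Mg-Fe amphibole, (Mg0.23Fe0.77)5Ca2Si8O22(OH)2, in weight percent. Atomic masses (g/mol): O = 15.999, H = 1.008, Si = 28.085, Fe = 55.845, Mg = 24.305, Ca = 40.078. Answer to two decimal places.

51.47 wt%

M((Mg0.23Fe0.77)5Ca2Si8O22(OH)2) = 933.782 g/mol; M(SiO2) = 60.083 g/mol.
Moles SiO2 per formula unit = 8 Si ÷ 1 = 8.0000.
SiO2 fraction = (8.0000 × 60.083) / 933.782 = 480.664/933.782 = 0.5147.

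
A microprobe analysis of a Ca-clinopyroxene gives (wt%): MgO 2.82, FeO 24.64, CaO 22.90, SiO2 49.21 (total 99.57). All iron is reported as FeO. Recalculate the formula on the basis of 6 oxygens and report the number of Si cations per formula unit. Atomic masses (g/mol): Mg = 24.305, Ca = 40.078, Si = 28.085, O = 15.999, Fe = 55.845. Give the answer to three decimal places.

1.998 Si apfu

MgO (M=40.304): mol = 0.06997; Mg = 0.06997, O = 0.06997.
FeO (M=71.844): mol = 0.34297; Fe = 0.34297, O = 0.34297.
CaO (M=56.077): mol = 0.40837; Ca = 0.40837, O = 0.40837.
SiO2 (M=60.083): mol = 0.81903; Si = 0.81903, O = 1.63806.
ΣO = 2.45937; factor = 6/ΣO = 2.43965.
Si apfu = 0.81903 × 2.43965 = 1.998.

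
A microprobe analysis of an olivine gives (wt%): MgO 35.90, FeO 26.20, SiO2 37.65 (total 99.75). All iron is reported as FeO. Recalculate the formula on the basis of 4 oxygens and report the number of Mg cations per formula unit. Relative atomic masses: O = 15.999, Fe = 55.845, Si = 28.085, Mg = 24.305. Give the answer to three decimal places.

MgO (M=40.304): mol = 0.89073; Mg = 0.89073, O = 0.89073.
FeO (M=71.844): mol = 0.36468; Fe = 0.36468, O = 0.36468.
SiO2 (M=60.083): mol = 0.62663; Si = 0.62663, O = 1.25326.
ΣO = 2.50867; factor = 4/ΣO = 1.59447.
Mg apfu = 0.89073 × 1.59447 = 1.420.

1.420 Mg apfu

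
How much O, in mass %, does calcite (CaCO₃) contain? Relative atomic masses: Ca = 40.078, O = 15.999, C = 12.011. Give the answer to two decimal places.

Formula mass = 1*40.078 + 1*12.011 + 3*15.999 = 100.086 g/mol, of which 47.997 g is O.
So O makes up 47.997/100.086 = 0.4796 of the mass, i.e. 47.96%.

47.96 mass %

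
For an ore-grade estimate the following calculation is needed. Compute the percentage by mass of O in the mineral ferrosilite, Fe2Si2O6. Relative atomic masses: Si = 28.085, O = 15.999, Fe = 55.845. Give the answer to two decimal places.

Molar mass of Fe2Si2O6: 2×55.845 + 2×28.085 + 6×15.999 = 263.854 g/mol.
Mass of O per formula unit: 6 × 15.999 = 95.994 g.
Weight fraction O = 95.994 / 263.854 = 0.3638.

36.38 mass %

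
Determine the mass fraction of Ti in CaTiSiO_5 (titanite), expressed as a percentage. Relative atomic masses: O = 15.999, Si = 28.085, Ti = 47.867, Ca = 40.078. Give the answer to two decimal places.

24.42 weight percent

Molar mass of CaTiSiO_5: 1×40.078 + 1×47.867 + 1×28.085 + 5×15.999 = 196.025 g/mol.
Mass of Ti per formula unit: 1 × 47.867 = 47.867 g.
Weight fraction Ti = 47.867 / 196.025 = 0.2442.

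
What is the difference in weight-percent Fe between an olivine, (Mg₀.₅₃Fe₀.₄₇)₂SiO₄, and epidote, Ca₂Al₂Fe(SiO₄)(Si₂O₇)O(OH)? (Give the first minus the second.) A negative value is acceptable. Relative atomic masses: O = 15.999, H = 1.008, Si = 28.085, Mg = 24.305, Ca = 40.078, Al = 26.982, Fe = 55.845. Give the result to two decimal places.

19.26 percentage points

First mineral: 52.494 g Fe in 170.339 g formula = 30.82 wt% Fe.
Second mineral: 55.845 g Fe in 483.215 g formula = 11.56 wt% Fe.
30.82% − 11.56% gives a difference of 19.26 percentage points.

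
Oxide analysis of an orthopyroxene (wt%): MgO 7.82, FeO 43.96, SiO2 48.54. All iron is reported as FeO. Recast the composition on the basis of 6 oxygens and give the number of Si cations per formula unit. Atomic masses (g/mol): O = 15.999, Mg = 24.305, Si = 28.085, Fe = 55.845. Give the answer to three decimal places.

2.002 Si apfu

MgO (M=40.304): mol = 0.19403; Mg = 0.19403, O = 0.19403.
FeO (M=71.844): mol = 0.61188; Fe = 0.61188, O = 0.61188.
SiO2 (M=60.083): mol = 0.80788; Si = 0.80788, O = 1.61576.
ΣO = 2.42167; factor = 6/ΣO = 2.47763.
Si apfu = 0.80788 × 2.47763 = 2.002.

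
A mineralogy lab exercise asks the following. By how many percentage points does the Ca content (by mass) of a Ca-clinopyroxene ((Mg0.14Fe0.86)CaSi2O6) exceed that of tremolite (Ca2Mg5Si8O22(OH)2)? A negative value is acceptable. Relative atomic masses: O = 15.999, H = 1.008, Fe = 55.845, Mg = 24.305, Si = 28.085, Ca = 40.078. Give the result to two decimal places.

Ca in (Mg0.14Fe0.86)CaSi2O6: molar mass 243.671 g/mol; 1×40.078 = 40.078 g → 16.45 wt%.
Ca in Ca2Mg5Si8O22(OH)2: molar mass 812.353 g/mol; 2×40.078 = 80.156 g → 9.87 wt%.
Difference = 16.45 − 9.87 = 6.58 percentage points.

6.58 percentage points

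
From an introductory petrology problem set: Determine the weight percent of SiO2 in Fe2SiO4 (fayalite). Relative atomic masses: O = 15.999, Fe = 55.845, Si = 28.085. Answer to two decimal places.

Molar mass of Fe2SiO4 = 2×55.845 + 1×28.085 + 4×15.999 = 203.771 g/mol.
Each formula unit contains 1 Si, equivalent to 1/1 = 1.0000 mol SiO2.
M(SiO2) = 1×28.085 + 2×15.999 = 60.083 g/mol.
Mass of SiO2 per formula unit = 1.0000 × 60.083 = 60.083 g.
SiO2 wt% = 60.083 / 203.771 × 100 = 29.49%.

29.49 wt%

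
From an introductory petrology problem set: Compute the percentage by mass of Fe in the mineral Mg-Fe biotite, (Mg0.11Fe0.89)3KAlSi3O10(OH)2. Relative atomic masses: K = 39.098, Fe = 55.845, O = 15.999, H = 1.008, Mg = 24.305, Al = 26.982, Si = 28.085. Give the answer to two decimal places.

M((Mg0.11Fe0.89)3KAlSi3O10(OH)2) = 501.466 g/mol.
Fe contributes 2.67 × 55.845 = 149.106 g per mole.
149.106/501.466 = 0.2973 → 29.73%.

29.73 weight percent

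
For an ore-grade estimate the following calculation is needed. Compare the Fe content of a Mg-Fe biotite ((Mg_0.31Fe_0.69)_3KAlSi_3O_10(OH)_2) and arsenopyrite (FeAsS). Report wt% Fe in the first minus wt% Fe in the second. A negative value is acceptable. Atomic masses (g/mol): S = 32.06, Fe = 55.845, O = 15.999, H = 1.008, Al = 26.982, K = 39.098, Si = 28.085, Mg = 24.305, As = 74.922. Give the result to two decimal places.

Fe in (Mg_0.31Fe_0.69)_3KAlSi_3O_10(OH)_2: molar mass 482.542 g/mol; 2.07×55.845 = 115.599 g → 23.96 wt%.
Fe in FeAsS: molar mass 162.827 g/mol; 1×55.845 = 55.845 g → 34.30 wt%.
Difference = 23.96 − 34.30 = -10.34 percentage points.

-10.34 percentage points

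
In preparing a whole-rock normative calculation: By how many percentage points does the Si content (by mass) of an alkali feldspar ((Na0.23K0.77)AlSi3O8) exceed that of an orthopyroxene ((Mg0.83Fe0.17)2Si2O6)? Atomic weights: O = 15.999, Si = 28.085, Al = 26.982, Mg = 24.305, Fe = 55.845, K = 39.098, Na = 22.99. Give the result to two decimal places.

First mineral: 84.255 g Si in 274.622 g formula = 30.68 wt% Si.
Second mineral: 56.170 g Si in 211.498 g formula = 26.56 wt% Si.
30.68% − 26.56% gives a difference of 4.12 percentage points.

4.12 percentage points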